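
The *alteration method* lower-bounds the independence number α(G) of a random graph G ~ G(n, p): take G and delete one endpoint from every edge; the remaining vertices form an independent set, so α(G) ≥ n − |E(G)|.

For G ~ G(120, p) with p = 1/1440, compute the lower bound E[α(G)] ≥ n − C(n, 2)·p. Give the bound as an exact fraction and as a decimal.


E[|E(G)|] = C(120, 2)·p = 7140 · (1/1440) = 119/24.
E[α(G)] ≥ n − E[|E(G)|] = 120 − 119/24 = 2761/24.
Numerically: ≈ 115.0417.
(This is only a lower bound; the true E[α(G)] may be larger.)

E[α(G)] ≥ 2761/24 ≈ 115.0417.


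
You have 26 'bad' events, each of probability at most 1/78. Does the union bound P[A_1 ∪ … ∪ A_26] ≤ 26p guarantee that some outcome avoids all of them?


Union bound: P[∪_{i=1}^{26} A_i] ≤ Σ_i P[A_i] ≤ 26·p = 26·(1/78) = 1/3.
Numerically: 1/3 ≈ 0.333.
Is 1/3 < 1? YES.
Since P[∪ A_i] ≤ 1/3 < 1, the complement has P[∩ A_i^c] ≥ 1 − 1/3 = 2/3 > 0, so some outcome avoids every A_i.

26·p = 1/3 ≈ 0.333; existence CERTIFIED by the union bound.


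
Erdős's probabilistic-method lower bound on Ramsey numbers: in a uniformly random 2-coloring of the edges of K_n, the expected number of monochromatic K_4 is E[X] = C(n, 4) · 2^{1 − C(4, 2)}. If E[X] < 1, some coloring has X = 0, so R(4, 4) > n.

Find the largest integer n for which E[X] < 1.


We need C(n, 4) · 2^{1 − 6} < 1, i.e. C(n, 4) < 2^{6 − 1} = 32.
Check values of n near the boundary:
  n = 4: C(4, 4) = 1; 1 < 32? YES
  n = 5: C(5, 4) = 5; 5 < 32? YES
  n = 6: C(6, 4) = 15; 15 < 32? YES
  n = 7: C(7, 4) = 35; 35 < 32? NO
  n = 8: C(8, 4) = 70; 70 < 32? NO
The largest n with C(n, 4) < 32 is n = 6 (where E[X] = 15/32 ≈ 0.4687500). Hence R(4, 4) > 6, i.e. R(4, 4) ≥ 7.

Largest n = 6; hence R(4, 4) > 6.


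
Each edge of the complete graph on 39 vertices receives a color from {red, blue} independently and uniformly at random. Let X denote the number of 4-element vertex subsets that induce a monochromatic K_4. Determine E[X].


Let X = Σ_S X_S over the C(39, 4) = 82251 subsets S of size 4, where X_S = 1 if the K_4 on S is monochromatic.
For a fixed S, the K_4 on S has C(4, 2) = 6 edges. P[all 6 edges red] = (1/2)^6, and likewise for blue, so P[monochromatic] = 2·(1/2)^6 = 2^{1 − 6} = 1/32.
Summing: E[X] = C(39, 4) · 2^{1 − 6} = 82251 · 1/32 = 82251/32.
Numerically: E[X] ≈ 2570.344.

E[X] = C(39,4)·2^(1−C(4,2)) = 82251/32 ≈ 2570.344.


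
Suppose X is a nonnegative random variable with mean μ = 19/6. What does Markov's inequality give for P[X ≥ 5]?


μ = E[X] = 19/6, a = 5.
Markov: P[X ≥ 5] ≤ μ/a = (19/6)/5 = 19/30.
Numerically: ≈ 0.6333.
(Since a = 5 > μ = 3.1667, the bound 19/30 is < 1 and informative.)

P[X ≥ 5] ≤ 19/30 ≈ 0.6333.


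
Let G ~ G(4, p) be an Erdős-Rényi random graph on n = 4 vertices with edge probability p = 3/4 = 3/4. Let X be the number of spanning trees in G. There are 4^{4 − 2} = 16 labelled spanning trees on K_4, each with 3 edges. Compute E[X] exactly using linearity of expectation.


K_4 has 4^{4 − 2} = 16 labelled spanning trees.
For each such spanning tree H, let X_H = 1 if all 3 edges of H are present in G. Then P[X_H = 1] = p^{3} = (3/4)^{3} = 27/64.
By linearity: E[X] = Σ_H E[X_H] = 16 · p^{3} = 16 · 27/64 = 27/4.
Numerically: E[X] ≈ 6.75.

E[X] = 16 · (3/4)^{3} = 27/4 ≈ 6.75.


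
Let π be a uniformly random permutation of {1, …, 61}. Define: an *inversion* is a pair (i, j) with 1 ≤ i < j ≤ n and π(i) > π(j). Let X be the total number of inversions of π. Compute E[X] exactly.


Write X = Σ X_I over the C(61, 2) = 1830 pairs i < j, with X_I the indicator of one inversion.
There are 1830 indicators.
For each fixed pair i < j, the values π(i) and π(j) are two distinct elements of {1, …, 61} in uniformly random order; by symmetry P[π(i) > π(j)] = 1/2.
By linearity: E[X] = 1830 · (1/2) = C(61, 2) · (1/2) = 1830/2 = 915 ≈ 915.0000.

E[X] = 915 = 915.0000.


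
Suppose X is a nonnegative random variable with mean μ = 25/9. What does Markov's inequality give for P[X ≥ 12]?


μ = E[X] = 25/9, a = 12.
Markov: P[X ≥ 12] ≤ μ/a = (25/9)/12 = 25/108.
Numerically: ≈ 0.23148.
(Since a = 12 > μ = 2.77778, the bound 25/108 is < 1 and informative.)

P[X ≥ 12] ≤ 25/108 ≈ 0.23148.


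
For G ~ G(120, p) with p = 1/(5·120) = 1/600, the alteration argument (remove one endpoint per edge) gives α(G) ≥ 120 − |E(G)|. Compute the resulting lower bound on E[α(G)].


E[|E(G)|] = C(120, 2)·p = 7140 · (1/600) = 119/10.
E[α(G)] ≥ n − E[|E(G)|] = 120 − 119/10 = 1081/10.
Numerically: ≈ 108.100.
(This is only a lower bound; the true E[α(G)] may be larger.)

E[α(G)] ≥ 1081/10 ≈ 108.100.


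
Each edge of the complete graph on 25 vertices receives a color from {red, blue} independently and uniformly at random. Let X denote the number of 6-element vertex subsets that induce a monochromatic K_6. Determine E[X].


Let X = Σ_S X_S over the C(25, 6) = 177100 subsets S of size 6, where X_S = 1 if the K_6 on S is monochromatic.
For a fixed S, the K_6 on S has C(6, 2) = 15 edges. P[all 15 edges red] = (1/2)^15, and likewise for blue, so P[monochromatic] = 2·(1/2)^15 = 2^{1 − 15} = 1/16384.
By linearity of expectation: E[X] = C(25, 6) · 2^{1 − 15} = 177100 · 1/16384 = 44275/4096.
Numerically: E[X] ≈ 10.809326.

E[X] = C(25,6)·2^(1−C(6,2)) = 44275/4096 ≈ 10.809326.


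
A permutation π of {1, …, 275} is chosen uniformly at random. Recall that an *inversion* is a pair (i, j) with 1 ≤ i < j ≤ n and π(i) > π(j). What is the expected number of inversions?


Write X = Σ X_I over the C(275, 2) = 37675 pairs i < j, with X_I the indicator of one inversion.
There are 37675 indicators.
For each fixed pair i < j, the values π(i) and π(j) are two distinct elements of {1, …, 275} in uniformly random order; by symmetry P[π(i) > π(j)] = 1/2.
By linearity: E[X] = 37675 · (1/2) = C(275, 2) · (1/2) = 37675/2 = 37675/2 ≈ 18837.500.

E[X] = 37675/2 = 18837.500.


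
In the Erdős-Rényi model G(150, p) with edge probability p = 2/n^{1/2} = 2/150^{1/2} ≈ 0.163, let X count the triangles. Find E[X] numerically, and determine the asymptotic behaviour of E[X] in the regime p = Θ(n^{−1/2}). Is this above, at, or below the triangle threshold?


Number of potential triangles: C(150, 3) = 551300.
Each occurs with probability p³ ≈ (0.163)³ ≈ 4.35465e-03.
By linearity: E[X] = C(150, 3)·p³ ≈ 551300 · 4.35465e-03 ≈ 2400.718.
Since α = 1/2 < 1, p = c/n^{1/2} ≫ 1/n is above the triangle threshold p ~ 1/n. Asymptotically E[X] ~ (c³/6)·n^{3(1−α)} = (2³/6)·n^{1.5} → ∞; triangles are abundant w.h.p.

E[X] ≈ 2400.718; in regime p = Θ(1/n^{1/2}) E[X] diverges (above the triangle threshold p ~ 1/n).


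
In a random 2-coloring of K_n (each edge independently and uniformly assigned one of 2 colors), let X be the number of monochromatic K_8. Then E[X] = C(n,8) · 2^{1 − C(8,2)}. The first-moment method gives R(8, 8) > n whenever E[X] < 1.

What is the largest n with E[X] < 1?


We need C(n, 8) · 2^{1 − 28} < 1, i.e. C(n, 8) < 2^{28 − 1} = 134217728.
Check values of n near the boundary:
  n = 41: C(41, 8) = 95548245; 95548245 < 134217728? YES
  n = 42: C(42, 8) = 118030185; 118030185 < 134217728? YES
  n = 43: C(43, 8) = 145008513; 145008513 < 134217728? NO
The largest n with C(n, 8) < 134217728 is n = 42 (where E[X] = 118030185/134217728 ≈ 0.879393). Hence R(8, 8) > 42, i.e. R(8, 8) ≥ 43.

Largest n = 42; hence R(8, 8) > 42.


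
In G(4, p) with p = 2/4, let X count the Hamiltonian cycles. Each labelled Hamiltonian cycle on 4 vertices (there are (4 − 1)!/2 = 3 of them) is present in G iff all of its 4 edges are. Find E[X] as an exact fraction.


K_4 has (4 − 1)!/2 = 3 labelled Hamiltonian cycles.
For each such Hamiltonian cycle H, let X_H = 1 if all 4 edges of H are present in G. Then P[X_H = 1] = p^{4} = (1/2)^{4} = 1/16.
Summing the indicators: E[X] = Σ_H E[X_H] = 3 · p^{4} = 3 · 1/16 = 3/16.
Numerically: E[X] ≈ 0.188.

E[X] = 3 · (1/2)^{4} = 3/16 ≈ 0.188.


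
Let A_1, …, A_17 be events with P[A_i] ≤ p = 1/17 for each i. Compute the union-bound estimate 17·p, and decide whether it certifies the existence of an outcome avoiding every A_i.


Union bound: P[∪_{i=1}^{17} A_i] ≤ Σ_i P[A_i] ≤ 17·p = 17·(1/17) = 1.
Numerically: 1 ≈ 1.00000.
Is 1 < 1? NO.
Since the bound 1 is ≥ 1, the union bound is uninformative here; it does NOT by itself certify existence.

17·p = 1 ≈ 1.00000; existence NOT certified by the union bound.


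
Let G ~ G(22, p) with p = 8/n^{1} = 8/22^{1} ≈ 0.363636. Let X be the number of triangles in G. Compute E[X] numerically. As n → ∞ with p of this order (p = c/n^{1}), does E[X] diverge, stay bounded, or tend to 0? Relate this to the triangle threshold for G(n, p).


Number of potential triangles: C(22, 3) = 1540.
Each occurs with probability p³ ≈ (0.363636)³ ≈ 4.80841473e-02.
By linearity: E[X] = C(22, 3)·p³ ≈ 1540 · 4.80841473e-02 ≈ 74.049587.
Here α = 1, so p = 8/n is exactly at the triangle threshold p ~ 1/n. Asymptotically E[X] → c³/6 = 8³/6 = 256/3 ≈ 85.333333, a bounded constant. In this regime the triangle count is asymptotically Poisson(c³/6).

E[X] ≈ 74.049587; in regime p = Θ(1/n^{1}) E[X] stays bounded (at the triangle threshold p ~ 1/n).


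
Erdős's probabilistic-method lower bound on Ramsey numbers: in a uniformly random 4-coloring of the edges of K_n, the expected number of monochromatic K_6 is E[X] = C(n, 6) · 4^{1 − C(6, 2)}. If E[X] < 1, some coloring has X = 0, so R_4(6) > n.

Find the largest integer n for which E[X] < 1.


We need C(n, 6) · 4^{1 − 15} < 1, i.e. C(n, 6) < 4^{15 − 1} = 268435456.
Check values of n near the boundary:
  n = 73: C(73, 6) = 170230452; 170230452 < 268435456? YES
  n = 74: C(74, 6) = 185250786; 185250786 < 268435456? YES
  n = 75: C(75, 6) = 201359550; 201359550 < 268435456? YES
  n = 76: C(76, 6) = 218618940; 218618940 < 268435456? YES
  n = 77: C(77, 6) = 237093780; 237093780 < 268435456? YES
  n = 78: C(78, 6) = 256851595; 256851595 < 268435456? YES
  n = 79: C(79, 6) = 277962685; 277962685 < 268435456? NO
The largest n with C(n, 6) < 268435456 is n = 78 (where E[X] = 256851595/268435456 ≈ 0.956847). Hence R_4(6) > 78, i.e. R_4(6) ≥ 79.

Largest n = 78; hence R_4(6) > 78.


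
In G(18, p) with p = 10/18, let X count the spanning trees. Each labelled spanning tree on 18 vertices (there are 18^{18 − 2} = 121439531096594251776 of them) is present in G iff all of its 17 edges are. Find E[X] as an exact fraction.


K_18 has 18^{18 − 2} = 121439531096594251776 labelled spanning trees.
For each such spanning tree H, let X_H = 1 if all 17 edges of H are present in G. Then P[X_H = 1] = p^{17} = (5/9)^{17} = 762939453125/16677181699666569.
By linearity: E[X] = Σ_H E[X_H] = 121439531096594251776 · p^{17} = 121439531096594251776 · 762939453125/16677181699666569 = 50000000000000000/9.
Numerically: E[X] ≈ 5.56e+15.

E[X] = 121439531096594251776 · (5/9)^{17} = 50000000000000000/9 ≈ 5.56e+15.


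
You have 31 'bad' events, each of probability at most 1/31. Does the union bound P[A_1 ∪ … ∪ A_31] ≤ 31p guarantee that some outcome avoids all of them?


Union bound: P[∪_{i=1}^{31} A_i] ≤ Σ_i P[A_i] ≤ 31·p = 31·(1/31) = 1.
Numerically: 1 ≈ 1.000000.
Is 1 < 1? NO.
Since the bound 1 is ≥ 1, the union bound is uninformative here; it does NOT by itself certify existence.

31·p = 1 ≈ 1.000000; existence NOT certified by the union bound.


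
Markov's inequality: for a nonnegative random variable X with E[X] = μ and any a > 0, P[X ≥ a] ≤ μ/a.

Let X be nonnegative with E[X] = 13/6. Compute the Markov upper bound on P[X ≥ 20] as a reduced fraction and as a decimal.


μ = E[X] = 13/6, a = 20.
Markov: P[X ≥ 20] ≤ μ/a = (13/6)/20 = 13/120.
Numerically: ≈ 0.1083.
(Since a = 20 > μ = 2.1667, the bound 13/120 is < 1 and informative.)

P[X ≥ 20] ≤ 13/120 ≈ 0.1083.


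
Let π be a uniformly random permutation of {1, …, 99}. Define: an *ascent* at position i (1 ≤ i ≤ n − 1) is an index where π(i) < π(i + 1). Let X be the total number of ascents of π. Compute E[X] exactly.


Write X = Σ X_I over i = 1, …, 98, with X_I the indicator of one ascent.
There are 98 indicators.
For each fixed i, the pair (π(i), π(i+1)) is a uniformly random ordered pair of distinct values from {1, …, 99}; by symmetry P[π(i) < π(i+1)] = 1/2.
By linearity: E[X] = 98 · (1/2) = (99 − 1) · (1/2) = 49 ≈ 49.0000.

E[X] = 49 = 49.0000.


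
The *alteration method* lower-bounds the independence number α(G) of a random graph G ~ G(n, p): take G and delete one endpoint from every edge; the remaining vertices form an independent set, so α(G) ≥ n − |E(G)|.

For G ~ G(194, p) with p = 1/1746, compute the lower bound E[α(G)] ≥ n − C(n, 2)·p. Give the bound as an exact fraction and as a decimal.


E[|E(G)|] = C(194, 2)·p = 18721 · (1/1746) = 193/18.
E[α(G)] ≥ n − E[|E(G)|] = 194 − 193/18 = 3299/18.
Numerically: ≈ 183.277778.
(This is only a lower bound; the true E[α(G)] may be larger.)

E[α(G)] ≥ 3299/18 ≈ 183.277778.


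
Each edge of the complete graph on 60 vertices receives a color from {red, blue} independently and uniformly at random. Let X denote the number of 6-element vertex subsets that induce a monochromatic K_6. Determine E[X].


Let X = Σ_S X_S over the C(60, 6) = 50063860 subsets S of size 6, where X_S = 1 if the K_6 on S is monochromatic.
For a fixed S, the K_6 on S has C(6, 2) = 15 edges. P[all 15 edges red] = (1/2)^15, and likewise for blue, so P[monochromatic] = 2·(1/2)^15 = 2^{1 − 15} = 1/16384.
Summing: E[X] = C(60, 6) · 2^{1 − 15} = 50063860 · 1/16384 = 12515965/4096.
Numerically: E[X] ≈ 3055.65552.

E[X] = C(60,6)·2^(1−C(6,2)) = 12515965/4096 ≈ 3055.65552.


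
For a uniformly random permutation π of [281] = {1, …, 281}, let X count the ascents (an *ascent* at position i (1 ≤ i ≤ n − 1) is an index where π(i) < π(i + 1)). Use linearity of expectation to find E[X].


Write X = Σ X_I over i = 1, …, 280, with X_I the indicator of one ascent.
There are 280 indicators.
For each fixed i, the pair (π(i), π(i+1)) is a uniformly random ordered pair of distinct values from {1, …, 281}; by symmetry P[π(i) < π(i+1)] = 1/2.
By linearity: E[X] = 280 · (1/2) = (281 − 1) · (1/2) = 140 ≈ 140.000.

E[X] = 140 = 140.000.


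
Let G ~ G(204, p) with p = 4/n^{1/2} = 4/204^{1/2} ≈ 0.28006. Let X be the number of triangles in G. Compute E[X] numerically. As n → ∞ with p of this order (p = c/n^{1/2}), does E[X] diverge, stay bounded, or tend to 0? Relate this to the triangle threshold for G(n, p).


Number of potential triangles: C(204, 3) = 1394204.
Each occurs with probability p³ ≈ (0.28006)³ ≈ 2.1965178e-02.
By linearity: E[X] = C(204, 3)·p³ ≈ 1394204 · 2.1965178e-02 ≈ 30623.93873.
Since α = 1/2 < 1, p = c/n^{1/2} ≫ 1/n is above the triangle threshold p ~ 1/n. Asymptotically E[X] ~ (c³/6)·n^{3(1−α)} = (4³/6)·n^{1.5} → ∞; triangles are abundant w.h.p.

E[X] ≈ 30623.93873; in regime p = Θ(1/n^{1/2}) E[X] diverges (above the triangle threshold p ~ 1/n).


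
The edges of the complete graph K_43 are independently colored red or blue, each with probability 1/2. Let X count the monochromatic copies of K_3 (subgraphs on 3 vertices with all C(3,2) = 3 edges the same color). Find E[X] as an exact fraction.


Let X = Σ_S X_S over the C(43, 3) = 12341 subsets S of size 3, where X_S = 1 if the K_3 on S is monochromatic.
For a fixed S, the K_3 on S has C(3, 2) = 3 edges. P[all 3 edges red] = (1/2)^3, and likewise for blue, so P[monochromatic] = 2·(1/2)^3 = 2^{1 − 3} = 1/4.
Summing: E[X] = C(43, 3) · 2^{1 − 3} = 12341 · 1/4 = 12341/4.
Numerically: E[X] ≈ 3085.250.

E[X] = C(43,3)·2^(1−C(3,2)) = 12341/4 ≈ 3085.250.


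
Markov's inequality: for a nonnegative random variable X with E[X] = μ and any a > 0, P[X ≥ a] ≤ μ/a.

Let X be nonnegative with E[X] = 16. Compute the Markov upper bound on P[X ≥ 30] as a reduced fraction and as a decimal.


μ = E[X] = 16, a = 30.
Markov: P[X ≥ 30] ≤ μ/a = (16)/30 = 8/15.
Numerically: ≈ 0.533.
(Since a = 30 > μ = 16.000, the bound 8/15 is < 1 and informative.)

P[X ≥ 30] ≤ 8/15 ≈ 0.533.


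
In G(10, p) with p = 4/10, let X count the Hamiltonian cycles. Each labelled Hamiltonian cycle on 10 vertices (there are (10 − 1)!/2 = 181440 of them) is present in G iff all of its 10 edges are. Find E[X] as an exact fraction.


K_10 has (10 − 1)!/2 = 181440 labelled Hamiltonian cycles.
For each such Hamiltonian cycle H, let X_H = 1 if all 10 edges of H are present in G. Then P[X_H = 1] = p^{10} = (2/5)^{10} = 1024/9765625.
Summing the indicators: E[X] = Σ_H E[X_H] = 181440 · p^{10} = 181440 · 1024/9765625 = 37158912/1953125.
Numerically: E[X] ≈ 19.03.

E[X] = 181440 · (2/5)^{10} = 37158912/1953125 ≈ 19.03.


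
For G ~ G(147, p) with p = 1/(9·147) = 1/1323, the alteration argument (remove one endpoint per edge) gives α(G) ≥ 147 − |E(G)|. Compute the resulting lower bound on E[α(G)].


E[|E(G)|] = C(147, 2)·p = 10731 · (1/1323) = 73/9.
E[α(G)] ≥ n − E[|E(G)|] = 147 − 73/9 = 1250/9.
Numerically: ≈ 138.88889.
(This is only a lower bound; the true E[α(G)] may be larger.)

E[α(G)] ≥ 1250/9 ≈ 138.88889.


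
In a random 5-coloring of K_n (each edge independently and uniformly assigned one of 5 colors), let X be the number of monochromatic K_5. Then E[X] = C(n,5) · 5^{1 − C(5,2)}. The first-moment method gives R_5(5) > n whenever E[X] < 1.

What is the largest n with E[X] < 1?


We need C(n, 5) · 5^{1 − 10} < 1, i.e. C(n, 5) < 5^{10 − 1} = 1953125.
Check values of n near the boundary:
  n = 47: C(47, 5) = 1533939; 1533939 < 1953125? YES
  n = 48: C(48, 5) = 1712304; 1712304 < 1953125? YES
  n = 49: C(49, 5) = 1906884; 1906884 < 1953125? YES
  n = 50: C(50, 5) = 2118760; 2118760 < 1953125? NO
The largest n with C(n, 5) < 1953125 is n = 49 (where E[X] = 1906884/1953125 ≈ 0.9763). Hence R_5(5) > 49, i.e. R_5(5) ≥ 50.

Largest n = 49; hence R_5(5) > 49.


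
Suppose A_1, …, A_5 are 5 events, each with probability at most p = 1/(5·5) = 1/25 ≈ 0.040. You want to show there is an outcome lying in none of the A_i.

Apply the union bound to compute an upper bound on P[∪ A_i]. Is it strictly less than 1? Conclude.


Union bound: P[∪_{i=1}^{5} A_i] ≤ Σ_i P[A_i] ≤ 5·p = 5·(1/25) = 1/5.
Numerically: 1/5 ≈ 0.200.
Is 1/5 < 1? YES.
Since P[∪ A_i] ≤ 1/5 < 1, the complement has P[∩ A_i^c] ≥ 1 − 1/5 = 4/5 > 0, so some outcome avoids every A_i.

5·p = 1/5 ≈ 0.200; existence CERTIFIED by the union bound.


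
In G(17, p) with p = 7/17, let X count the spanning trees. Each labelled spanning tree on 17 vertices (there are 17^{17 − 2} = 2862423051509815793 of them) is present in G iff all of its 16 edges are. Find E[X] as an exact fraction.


K_17 has 17^{17 − 2} = 2862423051509815793 labelled spanning trees.
For each such spanning tree H, let X_H = 1 if all 16 edges of H are present in G. Then P[X_H = 1] = p^{16} = (7/17)^{16} = 33232930569601/48661191875666868481.
By linearity: E[X] = Σ_H E[X_H] = 2862423051509815793 · p^{16} = 2862423051509815793 · 33232930569601/48661191875666868481 = 33232930569601/17.
Numerically: E[X] ≈ 1.95488e+12.

E[X] = 2862423051509815793 · (7/17)^{16} = 33232930569601/17 ≈ 1.95488e+12.


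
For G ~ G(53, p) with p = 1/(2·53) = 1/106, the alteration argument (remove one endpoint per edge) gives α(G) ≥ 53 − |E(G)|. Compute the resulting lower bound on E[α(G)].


E[|E(G)|] = C(53, 2)·p = 1378 · (1/106) = 13.
E[α(G)] ≥ n − E[|E(G)|] = 53 − 13 = 40.
Numerically: ≈ 40.000000.
(This is only a lower bound; the true E[α(G)] may be larger.)

E[α(G)] ≥ 40 ≈ 40.000000.


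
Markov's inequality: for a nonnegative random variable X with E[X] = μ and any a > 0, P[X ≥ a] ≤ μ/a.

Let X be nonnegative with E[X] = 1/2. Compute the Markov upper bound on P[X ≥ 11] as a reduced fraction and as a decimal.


μ = E[X] = 1/2, a = 11.
Markov: P[X ≥ 11] ≤ μ/a = (1/2)/11 = 1/22.
Numerically: ≈ 0.0455.
(Since a = 11 > μ = 0.5000, the bound 1/22 is < 1 and informative.)

P[X ≥ 11] ≤ 1/22 ≈ 0.0455.


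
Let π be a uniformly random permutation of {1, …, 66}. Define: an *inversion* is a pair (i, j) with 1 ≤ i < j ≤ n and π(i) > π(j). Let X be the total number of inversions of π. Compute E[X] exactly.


Write X = Σ X_I over the C(66, 2) = 2145 pairs i < j, with X_I the indicator of one inversion.
There are 2145 indicators.
For each fixed pair i < j, the values π(i) and π(j) are two distinct elements of {1, …, 66} in uniformly random order; by symmetry P[π(i) > π(j)] = 1/2.
By linearity: E[X] = 2145 · (1/2) = C(66, 2) · (1/2) = 2145/2 = 2145/2 ≈ 1072.5000.

E[X] = 2145/2 = 1072.5000.


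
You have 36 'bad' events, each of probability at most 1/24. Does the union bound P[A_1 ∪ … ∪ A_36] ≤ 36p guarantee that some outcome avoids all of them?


Union bound: P[∪_{i=1}^{36} A_i] ≤ Σ_i P[A_i] ≤ 36·p = 36·(1/24) = 3/2.
Numerically: 3/2 ≈ 1.50000.
Is 3/2 < 1? NO.
Since the bound 3/2 is ≥ 1, the union bound is uninformative here; it does NOT by itself certify existence.

36·p = 3/2 ≈ 1.50000; existence NOT certified by the union bound.


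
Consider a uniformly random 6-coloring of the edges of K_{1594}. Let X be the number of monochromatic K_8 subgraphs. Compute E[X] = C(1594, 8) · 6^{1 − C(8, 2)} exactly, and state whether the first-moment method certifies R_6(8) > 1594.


E[X] = C(1594, 8) · 6^{1 − 28} = 1015652773590544255167 · 6^{−27} = 1015652773590544255167/1023490369077469249536.
As a reduced fraction: E[X] = 37616769392242379821/37907050706572935168 ≈ 0.992342.
Is E[X] < 1? YES.
Since E[X] < 1, there exists a 6-coloring of K_{1594} with no monochromatic K_8; hence R_6(8) > 1594.

E[X] = 37616769392242379821/37907050706572935168 ≈ 0.992342; E[X] < 1, so R_6(8) > 1594.


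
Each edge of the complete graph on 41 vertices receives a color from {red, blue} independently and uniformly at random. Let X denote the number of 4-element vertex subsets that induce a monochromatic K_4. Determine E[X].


Let X = Σ_S X_S over the C(41, 4) = 101270 subsets S of size 4, where X_S = 1 if the K_4 on S is monochromatic.
For a fixed S, the K_4 on S has C(4, 2) = 6 edges. P[all 6 edges red] = (1/2)^6, and likewise for blue, so P[monochromatic] = 2·(1/2)^6 = 2^{1 − 6} = 1/32.
By linearity of expectation: E[X] = C(41, 4) · 2^{1 − 6} = 101270 · 1/32 = 50635/16.
Numerically: E[X] ≈ 3164.6875.

E[X] = C(41,4)·2^(1−C(4,2)) = 50635/16 ≈ 3164.6875.


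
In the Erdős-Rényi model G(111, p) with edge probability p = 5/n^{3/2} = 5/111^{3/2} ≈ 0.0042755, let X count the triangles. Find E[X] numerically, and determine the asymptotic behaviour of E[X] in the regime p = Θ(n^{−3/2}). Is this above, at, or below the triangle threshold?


Number of potential triangles: C(111, 3) = 221815.
Each occurs with probability p³ ≈ (0.0042755)³ ≈ 7.8154971e-08.
By linearity: E[X] = C(111, 3)·p³ ≈ 221815 · 7.8154971e-08 ≈ 0.01734.
Since α = 3/2 > 1, p = c/n^{3/2} = o(1/n) is below the triangle threshold p ~ 1/n. Asymptotically E[X] ~ (c³/6)·n^{3(1−α)} = (5³/6)·n^{-1.5} → 0, so by Markov's inequality G has no triangles w.h.p.

E[X] ≈ 0.01734; in regime p = Θ(1/n^{3/2}) E[X] tends to 0 (below the triangle threshold p ~ 1/n).


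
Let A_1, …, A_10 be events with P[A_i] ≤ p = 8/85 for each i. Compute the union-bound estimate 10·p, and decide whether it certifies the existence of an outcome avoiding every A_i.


Union bound: P[∪_{i=1}^{10} A_i] ≤ Σ_i P[A_i] ≤ 10·p = 10·(8/85) = 16/17.
Numerically: 16/17 ≈ 0.94118.
Is 16/17 < 1? YES.
Since P[∪ A_i] ≤ 16/17 < 1, the complement has P[∩ A_i^c] ≥ 1 − 16/17 = 1/17 > 0, so some outcome avoids every A_i.

10·p = 16/17 ≈ 0.94118; existence CERTIFIED by the union bound.


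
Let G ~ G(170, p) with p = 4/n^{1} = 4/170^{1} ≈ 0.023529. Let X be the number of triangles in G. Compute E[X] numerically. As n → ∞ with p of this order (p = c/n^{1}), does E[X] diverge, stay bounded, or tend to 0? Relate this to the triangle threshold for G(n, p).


Number of potential triangles: C(170, 3) = 804440.
Each occurs with probability p³ ≈ (0.023529)³ ≈ 1.3026664e-05.
By linearity: E[X] = C(170, 3)·p³ ≈ 804440 · 1.3026664e-05 ≈ 10.47917.
Here α = 1, so p = 4/n is exactly at the triangle threshold p ~ 1/n. Asymptotically E[X] → c³/6 = 4³/6 = 32/3 ≈ 10.66667, a bounded constant. In this regime the triangle count is asymptotically Poisson(c³/6).

E[X] ≈ 10.47917; in regime p = Θ(1/n^{1}) E[X] stays bounded (at the triangle threshold p ~ 1/n).


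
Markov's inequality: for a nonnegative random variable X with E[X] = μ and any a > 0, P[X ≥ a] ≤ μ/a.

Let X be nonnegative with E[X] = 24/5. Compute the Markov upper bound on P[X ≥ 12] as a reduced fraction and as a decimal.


μ = E[X] = 24/5, a = 12.
Markov: P[X ≥ 12] ≤ μ/a = (24/5)/12 = 2/5.
Numerically: ≈ 0.400000.
(Since a = 12 > μ = 4.800000, the bound 2/5 is < 1 and informative.)

P[X ≥ 12] ≤ 2/5 ≈ 0.400000.


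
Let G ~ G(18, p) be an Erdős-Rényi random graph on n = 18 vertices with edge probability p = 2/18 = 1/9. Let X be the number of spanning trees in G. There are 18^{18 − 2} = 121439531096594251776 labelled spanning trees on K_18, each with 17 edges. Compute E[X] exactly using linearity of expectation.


K_18 has 18^{18 − 2} = 121439531096594251776 labelled spanning trees.
For each such spanning tree H, let X_H = 1 if all 17 edges of H are present in G. Then P[X_H = 1] = p^{17} = (1/9)^{17} = 1/16677181699666569.
Summing the indicators: E[X] = Σ_H E[X_H] = 121439531096594251776 · p^{17} = 121439531096594251776 · 1/16677181699666569 = 65536/9.
Numerically: E[X] ≈ 7282.

E[X] = 121439531096594251776 · (1/9)^{17} = 65536/9 ≈ 7282.


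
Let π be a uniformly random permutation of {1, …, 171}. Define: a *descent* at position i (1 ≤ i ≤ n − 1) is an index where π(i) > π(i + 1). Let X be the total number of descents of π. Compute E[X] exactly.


Write X = Σ X_I over i = 1, …, 170, with X_I the indicator of one descent.
There are 170 indicators.
For each fixed i, the pair (π(i), π(i+1)) is a uniformly random ordered pair of distinct values from {1, …, 171}; by symmetry P[π(i) > π(i+1)] = 1/2.
By linearity: E[X] = 170 · (1/2) = (171 − 1) · (1/2) = 85 ≈ 85.000000.

E[X] = 85 = 85.000000.


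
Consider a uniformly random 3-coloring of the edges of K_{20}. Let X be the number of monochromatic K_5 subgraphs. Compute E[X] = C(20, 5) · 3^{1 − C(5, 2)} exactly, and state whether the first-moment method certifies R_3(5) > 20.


E[X] = C(20, 5) · 3^{1 − 10} = 15504 · 3^{−9} = 15504/19683.
As a reduced fraction: E[X] = 5168/6561 ≈ 0.788.
Is E[X] < 1? YES.
Since E[X] < 1, there exists a 3-coloring of K_{20} with no monochromatic K_5; hence R_3(5) > 20.

E[X] = 5168/6561 ≈ 0.788; E[X] < 1, so R_3(5) > 20.


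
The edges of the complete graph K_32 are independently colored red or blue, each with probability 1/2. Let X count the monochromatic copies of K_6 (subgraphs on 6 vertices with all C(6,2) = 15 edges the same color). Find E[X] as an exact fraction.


Let X = Σ_S X_S over the C(32, 6) = 906192 subsets S of size 6, where X_S = 1 if the K_6 on S is monochromatic.
For a fixed S, the K_6 on S has C(6, 2) = 15 edges. P[all 15 edges red] = (1/2)^15, and likewise for blue, so P[monochromatic] = 2·(1/2)^15 = 2^{1 − 15} = 1/16384.
Summing: E[X] = C(32, 6) · 2^{1 − 15} = 906192 · 1/16384 = 56637/1024.
Numerically: E[X] ≈ 55.309570.

E[X] = C(32,6)·2^(1−C(6,2)) = 56637/1024 ≈ 55.309570.


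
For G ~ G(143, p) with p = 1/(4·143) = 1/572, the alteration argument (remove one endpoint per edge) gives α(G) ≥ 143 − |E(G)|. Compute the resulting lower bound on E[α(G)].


E[|E(G)|] = C(143, 2)·p = 10153 · (1/572) = 71/4.
E[α(G)] ≥ n − E[|E(G)|] = 143 − 71/4 = 501/4.
Numerically: ≈ 125.25000.
(This is only a lower bound; the true E[α(G)] may be larger.)

E[α(G)] ≥ 501/4 ≈ 125.25000.


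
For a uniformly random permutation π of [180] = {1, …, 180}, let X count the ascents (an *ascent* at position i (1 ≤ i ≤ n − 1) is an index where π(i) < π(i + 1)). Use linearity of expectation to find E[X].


Write X = Σ X_I over i = 1, …, 179, with X_I the indicator of one ascent.
There are 179 indicators.
For each fixed i, the pair (π(i), π(i+1)) is a uniformly random ordered pair of distinct values from {1, …, 180}; by symmetry P[π(i) < π(i+1)] = 1/2.
By linearity: E[X] = 179 · (1/2) = (180 − 1) · (1/2) = 179/2 ≈ 89.500000.

E[X] = 179/2 = 89.500000.


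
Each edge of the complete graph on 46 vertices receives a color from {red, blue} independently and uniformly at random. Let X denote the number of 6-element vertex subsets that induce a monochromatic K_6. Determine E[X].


Let X = Σ_S X_S over the C(46, 6) = 9366819 subsets S of size 6, where X_S = 1 if the K_6 on S is monochromatic.
For a fixed S, the K_6 on S has C(6, 2) = 15 edges. P[all 15 edges red] = (1/2)^15, and likewise for blue, so P[monochromatic] = 2·(1/2)^15 = 2^{1 − 15} = 1/16384.
By linearity: E[X] = C(46, 6) · 2^{1 − 15} = 9366819 · 1/16384 = 9366819/16384.
Numerically: E[X] ≈ 571.705261.

E[X] = C(46,6)·2^(1−C(6,2)) = 9366819/16384 ≈ 571.705261.


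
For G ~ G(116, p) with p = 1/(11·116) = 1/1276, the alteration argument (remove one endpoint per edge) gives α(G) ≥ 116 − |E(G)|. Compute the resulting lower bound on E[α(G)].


E[|E(G)|] = C(116, 2)·p = 6670 · (1/1276) = 115/22.
E[α(G)] ≥ n − E[|E(G)|] = 116 − 115/22 = 2437/22.
Numerically: ≈ 110.772727.
(This is only a lower bound; the true E[α(G)] may be larger.)

E[α(G)] ≥ 2437/22 ≈ 110.772727.


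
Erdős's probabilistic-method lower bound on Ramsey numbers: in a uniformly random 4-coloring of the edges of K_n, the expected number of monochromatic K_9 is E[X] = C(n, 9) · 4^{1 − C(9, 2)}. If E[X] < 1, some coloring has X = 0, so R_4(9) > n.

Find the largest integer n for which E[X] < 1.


We need C(n, 9) · 4^{1 − 36} < 1, i.e. C(n, 9) < 4^{36 − 1} = 1180591620717411303424.
Check values of n near the boundary:
  n = 913: C(913, 9) = 1167605542753639808390; 1167605542753639808390 < 1180591620717411303424? YES
  n = 914: C(914, 9) = 1179217089587653905932; 1179217089587653905932 < 1180591620717411303424? YES
  n = 915: C(915, 9) = 1190931166636537885130; 1190931166636537885130 < 1180591620717411303424? NO
The largest n with C(n, 9) < 1180591620717411303424 is n = 914 (where E[X] = 294804272396913476483/295147905179352825856 ≈ 0.9988). Hence R_4(9) > 914, i.e. R_4(9) ≥ 915.

Largest n = 914; hence R_4(9) > 914.


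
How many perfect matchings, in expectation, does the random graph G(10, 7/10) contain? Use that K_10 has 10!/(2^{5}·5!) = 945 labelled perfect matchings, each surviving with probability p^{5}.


K_10 has 10!/(2^{5}·5!) = 945 labelled perfect matchings.
For each such perfect matching H, let X_H = 1 if all 5 edges of H are present in G. Then P[X_H = 1] = p^{5} = (7/10)^{5} = 16807/100000.
Summing the indicators: E[X] = Σ_H E[X_H] = 945 · p^{5} = 945 · 16807/100000 = 3176523/20000.
Numerically: E[X] ≈ 158.826.

E[X] = 945 · (7/10)^{5} = 3176523/20000 ≈ 158.826.


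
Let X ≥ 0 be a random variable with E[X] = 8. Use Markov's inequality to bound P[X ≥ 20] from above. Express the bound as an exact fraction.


μ = E[X] = 8, a = 20.
Markov: P[X ≥ 20] ≤ μ/a = (8)/20 = 2/5.
Numerically: ≈ 0.400000.
(Since a = 20 > μ = 8.000000, the bound 2/5 is < 1 and informative.)

P[X ≥ 20] ≤ 2/5 ≈ 0.400000.


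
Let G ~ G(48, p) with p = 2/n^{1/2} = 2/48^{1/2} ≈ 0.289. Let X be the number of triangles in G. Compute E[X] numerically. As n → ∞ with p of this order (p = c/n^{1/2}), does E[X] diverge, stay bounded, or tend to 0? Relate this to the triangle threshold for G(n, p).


Number of potential triangles: C(48, 3) = 17296.
Each occurs with probability p³ ≈ (0.289)³ ≈ 2.40563e-02.
By linearity: E[X] = C(48, 3)·p³ ≈ 17296 · 2.40563e-02 ≈ 416.077.
Since α = 1/2 < 1, p = c/n^{1/2} ≫ 1/n is above the triangle threshold p ~ 1/n. Asymptotically E[X] ~ (c³/6)·n^{3(1−α)} = (2³/6)·n^{1.5} → ∞; triangles are abundant w.h.p.

E[X] ≈ 416.077; in regime p = Θ(1/n^{1/2}) E[X] diverges (above the triangle threshold p ~ 1/n).


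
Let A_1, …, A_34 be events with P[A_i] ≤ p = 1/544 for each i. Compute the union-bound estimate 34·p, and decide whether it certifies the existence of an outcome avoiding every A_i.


Union bound: P[∪_{i=1}^{34} A_i] ≤ Σ_i P[A_i] ≤ 34·p = 34·(1/544) = 1/16.
Numerically: 1/16 ≈ 0.062.
Is 1/16 < 1? YES.
Since P[∪ A_i] ≤ 1/16 < 1, the complement has P[∩ A_i^c] ≥ 1 − 1/16 = 15/16 > 0, so some outcome avoids every A_i.

34·p = 1/16 ≈ 0.062; existence CERTIFIED by the union bound.


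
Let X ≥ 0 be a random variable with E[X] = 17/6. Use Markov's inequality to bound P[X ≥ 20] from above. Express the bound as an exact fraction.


μ = E[X] = 17/6, a = 20.
Markov: P[X ≥ 20] ≤ μ/a = (17/6)/20 = 17/120.
Numerically: ≈ 0.141667.
(Since a = 20 > μ = 2.833333, the bound 17/120 is < 1 and informative.)

P[X ≥ 20] ≤ 17/120 ≈ 0.141667.


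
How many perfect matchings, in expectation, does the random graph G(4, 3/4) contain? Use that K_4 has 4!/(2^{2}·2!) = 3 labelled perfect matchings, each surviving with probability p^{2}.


K_4 has 4!/(2^{2}·2!) = 3 labelled perfect matchings.
For each such perfect matching H, let X_H = 1 if all 2 edges of H are present in G. Then P[X_H = 1] = p^{2} = (3/4)^{2} = 9/16.
Summing the indicators: E[X] = Σ_H E[X_H] = 3 · p^{2} = 3 · 9/16 = 27/16.
Numerically: E[X] ≈ 1.6875.

E[X] = 3 · (3/4)^{2} = 27/16 ≈ 1.6875.


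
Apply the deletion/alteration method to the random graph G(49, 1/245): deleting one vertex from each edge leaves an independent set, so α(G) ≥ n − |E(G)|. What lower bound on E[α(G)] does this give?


E[|E(G)|] = C(49, 2)·p = 1176 · (1/245) = 24/5.
E[α(G)] ≥ n − E[|E(G)|] = 49 − 24/5 = 221/5.
Numerically: ≈ 44.2000.
(This is only a lower bound; the true E[α(G)] may be larger.)

E[α(G)] ≥ 221/5 ≈ 44.2000.


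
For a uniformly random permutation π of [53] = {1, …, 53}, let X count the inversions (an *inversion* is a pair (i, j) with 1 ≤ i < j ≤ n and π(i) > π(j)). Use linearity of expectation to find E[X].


Write X = Σ X_I over the C(53, 2) = 1378 pairs i < j, with X_I the indicator of one inversion.
There are 1378 indicators.
For each fixed pair i < j, the values π(i) and π(j) are two distinct elements of {1, …, 53} in uniformly random order; by symmetry P[π(i) > π(j)] = 1/2.
By linearity: E[X] = 1378 · (1/2) = C(53, 2) · (1/2) = 1378/2 = 689 ≈ 689.000000.

E[X] = 689 = 689.000000.


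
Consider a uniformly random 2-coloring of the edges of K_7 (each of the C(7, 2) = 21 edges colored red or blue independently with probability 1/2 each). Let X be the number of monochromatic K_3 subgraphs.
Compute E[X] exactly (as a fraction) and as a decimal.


Let X = Σ_S X_S over the C(7, 3) = 35 subsets S of size 3, where X_S = 1 if the K_3 on S is monochromatic.
For a fixed S, the K_3 on S has C(3, 2) = 3 edges. P[all 3 edges red] = (1/2)^3, and likewise for blue, so P[monochromatic] = 2·(1/2)^3 = 2^{1 − 3} = 1/4.
Summing: E[X] = C(7, 3) · 2^{1 − 3} = 35 · 1/4 = 35/4.
Numerically: E[X] ≈ 8.750000.

E[X] = C(7,3)·2^(1−C(3,2)) = 35/4 ≈ 8.750000.


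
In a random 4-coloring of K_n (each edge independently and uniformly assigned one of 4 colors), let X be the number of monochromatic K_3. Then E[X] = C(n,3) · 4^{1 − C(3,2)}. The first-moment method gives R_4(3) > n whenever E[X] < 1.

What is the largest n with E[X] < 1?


We need C(n, 3) · 4^{1 − 3} < 1, i.e. C(n, 3) < 4^{3 − 1} = 16.
Check values of n near the boundary:
  n = 3: C(3, 3) = 1; 1 < 16? YES
  n = 4: C(4, 3) = 4; 4 < 16? YES
  n = 5: C(5, 3) = 10; 10 < 16? YES
  n = 6: C(6, 3) = 20; 20 < 16? NO
  n = 7: C(7, 3) = 35; 35 < 16? NO
The largest n with C(n, 3) < 16 is n = 5 (where E[X] = 5/8 ≈ 0.6250000). Hence R_4(3) > 5, i.e. R_4(3) ≥ 6.

Largest n = 5; hence R_4(3) > 5.


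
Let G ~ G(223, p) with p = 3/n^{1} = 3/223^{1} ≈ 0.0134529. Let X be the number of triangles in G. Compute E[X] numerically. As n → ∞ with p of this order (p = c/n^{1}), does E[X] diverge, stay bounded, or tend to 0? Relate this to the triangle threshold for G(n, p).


Number of potential triangles: C(223, 3) = 1823471.
Each occurs with probability p³ ≈ (0.0134529)³ ≈ 2.43472085e-06.
By linearity: E[X] = C(223, 3)·p³ ≈ 1823471 · 2.43472085e-06 ≈ 4.439643.
Here α = 1, so p = 3/n is exactly at the triangle threshold p ~ 1/n. Asymptotically E[X] → c³/6 = 3³/6 = 9/2 ≈ 4.500000, a bounded constant. In this regime the triangle count is asymptotically Poisson(c³/6).

E[X] ≈ 4.439643; in regime p = Θ(1/n^{1}) E[X] stays bounded (at the triangle threshold p ~ 1/n).


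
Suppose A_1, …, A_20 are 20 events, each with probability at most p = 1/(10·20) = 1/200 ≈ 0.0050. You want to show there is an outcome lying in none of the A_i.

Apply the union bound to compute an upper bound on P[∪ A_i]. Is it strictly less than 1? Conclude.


Union bound: P[∪_{i=1}^{20} A_i] ≤ Σ_i P[A_i] ≤ 20·p = 20·(1/200) = 1/10.
Numerically: 1/10 ≈ 0.1000.
Is 1/10 < 1? YES.
Since P[∪ A_i] ≤ 1/10 < 1, the complement has P[∩ A_i^c] ≥ 1 − 1/10 = 9/10 > 0, so some outcome avoids every A_i.

20·p = 1/10 ≈ 0.1000; existence CERTIFIED by the union bound.


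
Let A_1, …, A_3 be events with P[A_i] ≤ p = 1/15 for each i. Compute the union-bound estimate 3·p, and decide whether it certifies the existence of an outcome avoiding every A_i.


Union bound: P[∪_{i=1}^{3} A_i] ≤ Σ_i P[A_i] ≤ 3·p = 3·(1/15) = 1/5.
Numerically: 1/5 ≈ 0.2000000.
Is 1/5 < 1? YES.
Since P[∪ A_i] ≤ 1/5 < 1, the complement has P[∩ A_i^c] ≥ 1 − 1/5 = 4/5 > 0, so some outcome avoids every A_i.

3·p = 1/5 ≈ 0.2000000; existence CERTIFIED by the union bound.


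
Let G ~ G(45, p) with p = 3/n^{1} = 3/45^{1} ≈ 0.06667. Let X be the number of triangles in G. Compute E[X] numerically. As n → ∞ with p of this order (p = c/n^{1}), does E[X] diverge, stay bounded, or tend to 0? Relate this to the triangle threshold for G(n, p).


Number of potential triangles: C(45, 3) = 14190.
Each occurs with probability p³ ≈ (0.06667)³ ≈ 2.962963e-04.
By linearity: E[X] = C(45, 3)·p³ ≈ 14190 · 2.962963e-04 ≈ 4.2044.
Here α = 1, so p = 3/n is exactly at the triangle threshold p ~ 1/n. Asymptotically E[X] → c³/6 = 3³/6 = 9/2 ≈ 4.5000, a bounded constant. In this regime the triangle count is asymptotically Poisson(c³/6).

E[X] ≈ 4.2044; in regime p = Θ(1/n^{1}) E[X] stays bounded (at the triangle threshold p ~ 1/n).


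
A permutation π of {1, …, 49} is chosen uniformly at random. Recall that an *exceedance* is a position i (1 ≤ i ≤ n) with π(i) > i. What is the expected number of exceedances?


Write X = Σ_{i=1}^{49} X_i, where X_i = 1_{π(i) > i}.
For each fixed i, π(i) is uniform over {1, …, 49} (marginal of a uniform permutation), so P[π(i) > i] = (n − i)/n. Summing: Σ_{i=1}^{49} (n − i)/n = (0 + 1 + … + 48)/49 = 49(49 − 1)/(2·49) = (49 − 1)/2.
Hence E[X] = Σ_{i=1}^{49} (49 − i)/49 = 24 ≈ 24.000000.

E[X] = 24 = 24.000000.


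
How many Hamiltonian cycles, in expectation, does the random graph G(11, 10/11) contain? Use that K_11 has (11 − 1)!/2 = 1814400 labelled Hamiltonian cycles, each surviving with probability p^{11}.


K_11 has (11 − 1)!/2 = 1814400 labelled Hamiltonian cycles.
For each such Hamiltonian cycle H, let X_H = 1 if all 11 edges of H are present in G. Then P[X_H = 1] = p^{11} = (10/11)^{11} = 100000000000/285311670611.
By linearity of expectation: E[X] = Σ_H E[X_H] = 1814400 · p^{11} = 1814400 · 100000000000/285311670611 = 181440000000000000/285311670611.
Numerically: E[X] ≈ 6.359e+05.

E[X] = 1814400 · (10/11)^{11} = 181440000000000000/285311670611 ≈ 6.359e+05.
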